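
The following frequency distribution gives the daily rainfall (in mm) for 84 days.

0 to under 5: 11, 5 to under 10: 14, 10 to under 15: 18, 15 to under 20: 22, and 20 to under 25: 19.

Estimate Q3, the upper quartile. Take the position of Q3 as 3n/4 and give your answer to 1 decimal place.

Cumulative frequencies: 11, 25, 43, 65, 84
n = 84; position = 3n/4 = 63.
This falls in the class 15 to under 20: L = 15, F = 43, f = 22, h = 5.
Upper quartile ≈ 15 + ((63 − 43) / 22) × 5 = 19.5455

19.5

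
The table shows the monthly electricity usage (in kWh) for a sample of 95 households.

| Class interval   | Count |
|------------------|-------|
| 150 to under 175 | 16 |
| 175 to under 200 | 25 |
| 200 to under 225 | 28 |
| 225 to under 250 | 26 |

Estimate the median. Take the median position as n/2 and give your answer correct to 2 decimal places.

205.80

Cumulative frequencies: 16, 41, 69, 95
n = 95; position = n/2 = 47.5.
This falls in the class 200 to under 225: L = 200, F = 41, f = 28, h = 25.
Median ≈ 200 + ((47.5 − 41) / 28) × 25 = 205.8036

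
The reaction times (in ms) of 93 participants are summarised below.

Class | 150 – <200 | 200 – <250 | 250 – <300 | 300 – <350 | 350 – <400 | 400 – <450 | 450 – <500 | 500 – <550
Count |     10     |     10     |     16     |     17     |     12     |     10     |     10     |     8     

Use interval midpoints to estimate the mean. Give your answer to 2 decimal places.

340.05

Midpoints: 175, 225, 275, 325, 375, 425, 475, 525
Σfm = 10×175 + 10×225 + 16×275 + 17×325 + 12×375 + 10×425 + 10×475 + 8×525 = 31625
n = Σf = 93
Mean = 31625 / 93 = 340.0538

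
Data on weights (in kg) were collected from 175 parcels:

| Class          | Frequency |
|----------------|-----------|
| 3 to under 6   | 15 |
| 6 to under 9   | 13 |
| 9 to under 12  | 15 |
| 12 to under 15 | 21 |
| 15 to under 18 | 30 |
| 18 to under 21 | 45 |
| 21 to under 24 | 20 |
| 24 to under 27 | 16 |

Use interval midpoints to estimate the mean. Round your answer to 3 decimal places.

16.209

Midpoints: 4.5, 7.5, 10.5, 13.5, 16.5, 19.5, 22.5, 25.5
Σfm = 15×4.5 + 13×7.5 + 15×10.5 + 21×13.5 + 30×16.5 + 45×19.5 + 20×22.5 + 16×25.5 = 2836.5
n = Σf = 175
Mean = 2836.5 / 175 = 16.2086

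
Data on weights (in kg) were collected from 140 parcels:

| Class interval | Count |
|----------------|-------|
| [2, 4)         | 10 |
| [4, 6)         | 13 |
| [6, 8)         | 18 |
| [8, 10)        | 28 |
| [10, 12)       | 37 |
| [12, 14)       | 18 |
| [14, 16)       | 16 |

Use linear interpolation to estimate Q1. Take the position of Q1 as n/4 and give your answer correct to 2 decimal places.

7.33

Cumulative frequencies: 10, 23, 41, 69, 106, 124, 140
n = 140; position = n/4 = 35.
This falls in the class [6, 8): L = 6, F = 23, f = 18, h = 2.
Lower quartile ≈ 6 + ((35 − 23) / 18) × 2 = 7.3333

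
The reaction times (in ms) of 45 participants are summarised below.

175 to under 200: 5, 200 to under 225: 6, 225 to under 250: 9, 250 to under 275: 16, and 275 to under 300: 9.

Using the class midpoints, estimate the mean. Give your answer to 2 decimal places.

Midpoints: 187.5, 212.5, 237.5, 262.5, 287.5
Σfm = 5×187.5 + 6×212.5 + 9×237.5 + 16×262.5 + 9×287.5 = 11137.5
n = Σf = 45
Mean = 11137.5 / 45 = 247.5000

247.50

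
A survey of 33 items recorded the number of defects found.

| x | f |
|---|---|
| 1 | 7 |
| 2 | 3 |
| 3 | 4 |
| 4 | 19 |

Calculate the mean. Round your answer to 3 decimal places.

Values: 1, 2, 3, 4
Σfx = 7×1 + 3×2 + 4×3 + 19×4 = 101
n = Σf = 33
Mean = 101 / 33 = 3.0606

3.061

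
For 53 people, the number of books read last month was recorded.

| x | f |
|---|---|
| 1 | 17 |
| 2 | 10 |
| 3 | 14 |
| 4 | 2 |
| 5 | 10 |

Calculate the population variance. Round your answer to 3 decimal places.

2.092

Values: 1, 2, 3, 4, 5
n = 53, Σfx = 137, mean = 2.5849
Σfx² = 465
Σf(x − x̄)² = Σfx² − (Σfx)²/n = 465 − 137²/53 = 110.8679
Population variance = 110.8679 / 53 = 2.0918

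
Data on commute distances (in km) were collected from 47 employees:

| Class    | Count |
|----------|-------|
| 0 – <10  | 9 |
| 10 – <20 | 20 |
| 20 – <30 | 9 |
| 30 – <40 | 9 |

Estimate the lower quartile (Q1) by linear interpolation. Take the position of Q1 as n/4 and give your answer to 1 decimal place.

Cumulative frequencies: 9, 29, 38, 47
n = 47; position = n/4 = 11.75.
This falls in the class 10 – <20: L = 10, F = 9, f = 20, h = 10.
Lower quartile ≈ 10 + ((11.75 − 9) / 20) × 10 = 11.3750

11.4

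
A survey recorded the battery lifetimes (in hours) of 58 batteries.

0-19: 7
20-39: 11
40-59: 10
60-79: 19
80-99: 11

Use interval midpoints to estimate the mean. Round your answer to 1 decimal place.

Midpoints: 9.5, 29.5, 49.5, 69.5, 89.5
Σfm = 7×9.5 + 11×29.5 + 10×49.5 + 19×69.5 + 11×89.5 = 3191
n = Σf = 58
Mean = 3191 / 58 = 55.0172

55.0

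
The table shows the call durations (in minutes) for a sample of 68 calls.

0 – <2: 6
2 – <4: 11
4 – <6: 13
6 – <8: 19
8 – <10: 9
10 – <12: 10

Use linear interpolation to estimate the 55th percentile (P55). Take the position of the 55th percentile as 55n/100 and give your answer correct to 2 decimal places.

6.78

Cumulative frequencies: 6, 17, 30, 49, 58, 68
n = 68; position = 55n/100 = 37.4.
This falls in the class 6 – <8: L = 6, F = 30, f = 19, h = 2.
55th percentile ≈ 6 + ((37.4 − 30) / 19) × 2 = 6.7789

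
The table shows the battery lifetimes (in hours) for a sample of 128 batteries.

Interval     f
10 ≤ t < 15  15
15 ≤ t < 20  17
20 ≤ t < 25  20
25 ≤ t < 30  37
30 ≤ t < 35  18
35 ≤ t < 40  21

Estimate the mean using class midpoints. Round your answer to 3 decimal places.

25.977

Midpoints: 12.5, 17.5, 22.5, 27.5, 32.5, 37.5
Σfm = 15×12.5 + 17×17.5 + 20×22.5 + 37×27.5 + 18×32.5 + 21×37.5 = 3325
n = Σf = 128
Mean = 3325 / 128 = 25.9766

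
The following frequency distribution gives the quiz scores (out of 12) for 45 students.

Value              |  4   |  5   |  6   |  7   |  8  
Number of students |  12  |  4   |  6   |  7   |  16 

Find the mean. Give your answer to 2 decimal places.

6.24

Values: 4, 5, 6, 7, 8
Σfx = 12×4 + 4×5 + 6×6 + 7×7 + 16×8 = 281
n = Σf = 45
Mean = 281 / 45 = 6.2444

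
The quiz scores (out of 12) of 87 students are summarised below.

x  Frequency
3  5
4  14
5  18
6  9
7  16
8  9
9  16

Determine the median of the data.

6

Cumulative frequencies: 5, 19, 37, 46, 62, 71, 87
n = 87, so the median is the value in position (n+1)/2 = 44.
Position 44 falls at value 6.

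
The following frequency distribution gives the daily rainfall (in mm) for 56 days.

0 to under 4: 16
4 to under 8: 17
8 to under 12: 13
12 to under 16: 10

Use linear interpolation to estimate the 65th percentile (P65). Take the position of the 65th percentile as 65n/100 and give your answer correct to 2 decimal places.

9.05

Cumulative frequencies: 16, 33, 46, 56
n = 56; position = 65n/100 = 36.4.
This falls in the class 8 to under 12: L = 8, F = 33, f = 13, h = 4.
65th percentile ≈ 8 + ((36.4 − 33) / 13) × 4 = 9.0462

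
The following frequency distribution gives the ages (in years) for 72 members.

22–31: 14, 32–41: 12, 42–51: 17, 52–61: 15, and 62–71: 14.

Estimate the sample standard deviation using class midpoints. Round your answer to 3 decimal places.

Midpoints: 26.5, 36.5, 46.5, 56.5, 66.5
n = 72, Σfm = 3378, mean = 46.9167
Σfm² = 172372
Σf(m − x̄)² = Σfm² − (Σfm)²/n = 172372 − 3378²/72 = 13887.5000
Sample variance = 13887.5000 / 71 = 195.5986
Standard deviation = √195.5986 = 13.9857

13.986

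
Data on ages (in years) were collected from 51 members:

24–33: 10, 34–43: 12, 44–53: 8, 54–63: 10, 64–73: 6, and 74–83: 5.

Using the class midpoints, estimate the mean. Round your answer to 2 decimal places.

Midpoints: 28.5, 38.5, 48.5, 58.5, 68.5, 78.5
Σfm = 10×28.5 + 12×38.5 + 8×48.5 + 10×58.5 + 6×68.5 + 5×78.5 = 2523.5
n = Σf = 51
Mean = 2523.5 / 51 = 49.4804

49.48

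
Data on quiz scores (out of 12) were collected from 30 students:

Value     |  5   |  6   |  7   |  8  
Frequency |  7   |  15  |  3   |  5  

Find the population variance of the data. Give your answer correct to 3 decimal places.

Values: 5, 6, 7, 8
n = 30, Σfx = 186, mean = 6.2000
Σfx² = 1182
Σf(x − x̄)² = Σfx² − (Σfx)²/n = 1182 − 186²/30 = 28.8000
Population variance = 28.8000 / 30 = 0.9600

0.960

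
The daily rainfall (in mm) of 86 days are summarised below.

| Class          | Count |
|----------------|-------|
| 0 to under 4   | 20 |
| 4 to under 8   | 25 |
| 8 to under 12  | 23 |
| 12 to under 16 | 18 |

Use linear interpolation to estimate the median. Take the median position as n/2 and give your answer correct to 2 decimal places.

7.68

Cumulative frequencies: 20, 45, 68, 86
n = 86; position = n/2 = 43.
This falls in the class 4 to under 8: L = 4, F = 20, f = 25, h = 4.
Median ≈ 4 + ((43 − 20) / 25) × 4 = 7.6800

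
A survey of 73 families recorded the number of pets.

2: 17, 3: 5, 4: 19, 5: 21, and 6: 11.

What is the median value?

Cumulative frequencies: 17, 22, 41, 62, 73
n = 73, so the median is the value in position (n+1)/2 = 37.
Position 37 falls at value 4.

4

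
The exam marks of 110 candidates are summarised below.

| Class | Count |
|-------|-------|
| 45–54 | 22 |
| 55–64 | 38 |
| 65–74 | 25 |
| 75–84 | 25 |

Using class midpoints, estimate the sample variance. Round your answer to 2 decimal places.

111.43

Midpoints: 49.5, 59.5, 69.5, 79.5
n = 110, Σfm = 7075, mean = 64.3182
Σfm² = 467197.5
Σf(m − x̄)² = Σfm² − (Σfm)²/n = 467197.5 − 7075²/110 = 12146.3636
Sample variance = 12146.3636 / 109 = 111.4345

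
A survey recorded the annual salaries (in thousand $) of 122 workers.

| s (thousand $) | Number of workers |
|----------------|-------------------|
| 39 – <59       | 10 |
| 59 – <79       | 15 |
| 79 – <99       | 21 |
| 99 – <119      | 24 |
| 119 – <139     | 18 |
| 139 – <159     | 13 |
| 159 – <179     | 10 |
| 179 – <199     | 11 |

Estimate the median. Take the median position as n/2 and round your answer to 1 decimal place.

Cumulative frequencies: 10, 25, 46, 70, 88, 101, 111, 122
n = 122; position = n/2 = 61.
This falls in the class 99 – <119: L = 99, F = 46, f = 24, h = 20.
Median ≈ 99 + ((61 − 46) / 24) × 20 = 111.5000

111.5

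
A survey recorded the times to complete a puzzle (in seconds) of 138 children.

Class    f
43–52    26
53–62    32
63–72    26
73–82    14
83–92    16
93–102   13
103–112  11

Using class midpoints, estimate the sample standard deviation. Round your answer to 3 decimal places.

Midpoints: 47.5, 57.5, 67.5, 77.5, 87.5, 97.5, 107.5
n = 138, Σfm = 9765, mean = 70.7609
Σfm² = 740212.5
Σf(m − x̄)² = Σfm² − (Σfm)²/n = 740212.5 − 9765²/138 = 49232.6087
Sample variance = 49232.6087 / 137 = 359.3621
Standard deviation = √359.3621 = 18.9568

18.957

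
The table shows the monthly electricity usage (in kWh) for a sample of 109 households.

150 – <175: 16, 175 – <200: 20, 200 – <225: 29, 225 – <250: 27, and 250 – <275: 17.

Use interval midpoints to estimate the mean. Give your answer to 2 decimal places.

214.56

Midpoints: 162.5, 187.5, 212.5, 237.5, 262.5
Σfm = 16×162.5 + 20×187.5 + 29×212.5 + 27×237.5 + 17×262.5 = 23387.5
n = Σf = 109
Mean = 23387.5 / 109 = 214.5642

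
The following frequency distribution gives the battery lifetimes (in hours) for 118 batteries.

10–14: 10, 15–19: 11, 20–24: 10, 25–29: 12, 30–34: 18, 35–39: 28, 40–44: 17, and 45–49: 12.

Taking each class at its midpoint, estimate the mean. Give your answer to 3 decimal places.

Midpoints: 12, 17, 22, 27, 32, 37, 42, 47
Σfm = 10×12 + 11×17 + 10×22 + 12×27 + 18×32 + 28×37 + 17×42 + 12×47 = 3741
n = Σf = 118
Mean = 3741 / 118 = 31.7034

31.703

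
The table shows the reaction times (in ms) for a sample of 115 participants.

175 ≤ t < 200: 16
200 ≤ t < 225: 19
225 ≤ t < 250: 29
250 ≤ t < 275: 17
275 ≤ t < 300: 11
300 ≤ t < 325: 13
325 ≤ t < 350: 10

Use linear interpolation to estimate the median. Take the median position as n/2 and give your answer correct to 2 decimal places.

Cumulative frequencies: 16, 35, 64, 81, 92, 105, 115
n = 115; position = n/2 = 57.5.
This falls in the class 225 ≤ t < 250: L = 225, F = 35, f = 29, h = 25.
Median ≈ 225 + ((57.5 − 35) / 29) × 25 = 244.3966

244.40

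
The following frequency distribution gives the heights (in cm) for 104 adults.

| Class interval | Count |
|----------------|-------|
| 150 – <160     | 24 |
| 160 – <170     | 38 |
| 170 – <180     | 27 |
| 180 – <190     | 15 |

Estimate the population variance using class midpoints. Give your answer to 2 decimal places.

Midpoints: 155, 165, 175, 185
n = 104, Σfm = 17490, mean = 168.1731
Σfm² = 2951400
Σf(m − x̄)² = Σfm² − (Σfm)²/n = 2951400 − 17490²/104 = 10052.8846
Population variance = 10052.8846 / 104 = 96.6624

96.66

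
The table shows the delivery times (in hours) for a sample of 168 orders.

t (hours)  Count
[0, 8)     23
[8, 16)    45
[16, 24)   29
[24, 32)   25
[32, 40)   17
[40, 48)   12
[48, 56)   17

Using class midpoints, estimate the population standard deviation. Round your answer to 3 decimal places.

Midpoints: 4, 12, 20, 28, 36, 44, 52
n = 168, Σfm = 3936, mean = 23.4286
Σfm² = 129280
Σf(m − x̄)² = Σfm² − (Σfm)²/n = 129280 − 3936²/168 = 37065.1429
Population variance = 37065.1429 / 168 = 220.6259
Standard deviation = √220.6259 = 14.8535

14.853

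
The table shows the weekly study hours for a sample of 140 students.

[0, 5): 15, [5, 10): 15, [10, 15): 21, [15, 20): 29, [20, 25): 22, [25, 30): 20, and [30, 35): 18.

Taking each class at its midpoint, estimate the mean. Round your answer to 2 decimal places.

18.21

Midpoints: 2.5, 7.5, 12.5, 17.5, 22.5, 27.5, 32.5
Σfm = 15×2.5 + 15×7.5 + 21×12.5 + 29×17.5 + 22×22.5 + 20×27.5 + 18×32.5 = 2550
n = Σf = 140
Mean = 2550 / 140 = 18.2143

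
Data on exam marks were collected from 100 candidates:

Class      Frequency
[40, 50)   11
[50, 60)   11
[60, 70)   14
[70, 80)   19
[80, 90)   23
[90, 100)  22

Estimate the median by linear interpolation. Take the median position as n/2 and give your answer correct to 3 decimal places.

77.368

Cumulative frequencies: 11, 22, 36, 55, 78, 100
n = 100; position = n/2 = 50.
This falls in the class [70, 80): L = 70, F = 36, f = 19, h = 10.
Median ≈ 70 + ((50 − 36) / 19) × 10 = 77.3684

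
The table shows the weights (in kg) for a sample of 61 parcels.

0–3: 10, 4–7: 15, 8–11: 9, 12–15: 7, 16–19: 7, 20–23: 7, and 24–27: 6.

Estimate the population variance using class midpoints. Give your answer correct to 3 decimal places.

61.179

Midpoints: 1.5, 5.5, 9.5, 13.5, 17.5, 21.5, 25.5
n = 61, Σfm = 703.5, mean = 11.5328
Σfm² = 11845.25
Σf(m − x̄)² = Σfm² − (Σfm)²/n = 11845.25 − 703.5²/61 = 3731.9344
Population variance = 3731.9344 / 61 = 61.1793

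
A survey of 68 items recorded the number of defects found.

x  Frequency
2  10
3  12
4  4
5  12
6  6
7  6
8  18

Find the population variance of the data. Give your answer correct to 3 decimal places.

4.869

Values: 2, 3, 4, 5, 6, 7, 8
n = 68, Σfx = 354, mean = 5.2059
Σfx² = 2174
Σf(x − x̄)² = Σfx² − (Σfx)²/n = 2174 − 354²/68 = 331.1176
Population variance = 331.1176 / 68 = 4.8694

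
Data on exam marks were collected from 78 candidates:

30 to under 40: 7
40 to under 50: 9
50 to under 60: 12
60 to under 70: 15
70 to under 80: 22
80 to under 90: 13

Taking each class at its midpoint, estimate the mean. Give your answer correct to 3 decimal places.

Midpoints: 35, 45, 55, 65, 75, 85
Σfm = 7×35 + 9×45 + 12×55 + 15×65 + 22×75 + 13×85 = 5040
n = Σf = 78
Mean = 5040 / 78 = 64.6154

64.615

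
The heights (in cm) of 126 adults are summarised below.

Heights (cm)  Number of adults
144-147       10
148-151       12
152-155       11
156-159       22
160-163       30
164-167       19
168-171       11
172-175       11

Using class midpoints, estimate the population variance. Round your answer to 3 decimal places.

Midpoints: 145.5, 149.5, 153.5, 157.5, 161.5, 165.5, 169.5, 173.5
n = 126, Σfm = 20165, mean = 160.0397
Σfm² = 3234867.5
Σf(m − x̄)² = Σfm² − (Σfm)²/n = 3234867.5 − 20165²/126 = 7667.3016
Population variance = 7667.3016 / 126 = 60.8516

60.852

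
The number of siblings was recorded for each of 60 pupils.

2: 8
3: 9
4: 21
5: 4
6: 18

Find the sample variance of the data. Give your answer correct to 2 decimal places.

1.92

Values: 2, 3, 4, 5, 6
n = 60, Σfx = 255, mean = 4.2500
Σfx² = 1197
Σf(x − x̄)² = Σfx² − (Σfx)²/n = 1197 − 255²/60 = 113.2500
Sample variance = 113.2500 / 59 = 1.9195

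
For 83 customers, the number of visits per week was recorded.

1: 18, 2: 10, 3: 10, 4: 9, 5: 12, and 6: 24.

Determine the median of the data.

4

Cumulative frequencies: 18, 28, 38, 47, 59, 83
n = 83, so the median is the value in position (n+1)/2 = 42.
Position 42 falls at value 4.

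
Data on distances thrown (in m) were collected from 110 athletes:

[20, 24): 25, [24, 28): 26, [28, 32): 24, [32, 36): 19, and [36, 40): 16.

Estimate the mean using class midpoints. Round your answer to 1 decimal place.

29.1

Midpoints: 22, 26, 30, 34, 38
Σfm = 25×22 + 26×26 + 24×30 + 19×34 + 16×38 = 3200
n = Σf = 110
Mean = 3200 / 110 = 29.0909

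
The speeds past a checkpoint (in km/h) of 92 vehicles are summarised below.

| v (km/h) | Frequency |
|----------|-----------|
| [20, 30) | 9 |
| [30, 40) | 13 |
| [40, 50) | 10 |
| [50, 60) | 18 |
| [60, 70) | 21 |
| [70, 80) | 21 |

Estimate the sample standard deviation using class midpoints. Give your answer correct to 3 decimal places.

16.508

Midpoints: 25, 35, 45, 55, 65, 75
n = 92, Σfm = 5060, mean = 55.0000
Σfm² = 303100
Σf(m − x̄)² = Σfm² − (Σfm)²/n = 303100 − 5060²/92 = 24800.0000
Sample variance = 24800.0000 / 91 = 272.5275
Standard deviation = √272.5275 = 16.5084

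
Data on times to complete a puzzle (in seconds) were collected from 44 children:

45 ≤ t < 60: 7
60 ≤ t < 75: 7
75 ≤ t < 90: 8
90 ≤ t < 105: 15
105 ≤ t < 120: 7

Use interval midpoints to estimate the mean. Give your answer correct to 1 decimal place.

85.2

Midpoints: 52.5, 67.5, 82.5, 97.5, 112.5
Σfm = 7×52.5 + 7×67.5 + 8×82.5 + 15×97.5 + 7×112.5 = 3750
n = Σf = 44
Mean = 3750 / 44 = 85.2273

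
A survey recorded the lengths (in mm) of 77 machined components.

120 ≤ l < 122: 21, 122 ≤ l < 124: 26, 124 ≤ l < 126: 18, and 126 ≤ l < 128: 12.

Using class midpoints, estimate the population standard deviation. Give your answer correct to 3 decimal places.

Midpoints: 121, 123, 125, 127
n = 77, Σfm = 9513, mean = 123.5455
Σfm² = 1175613
Σf(m − x̄)² = Σfm² − (Σfm)²/n = 1175613 − 9513²/77 = 325.0909
Population variance = 325.0909 / 77 = 4.2220
Standard deviation = √4.2220 = 2.0547

2.055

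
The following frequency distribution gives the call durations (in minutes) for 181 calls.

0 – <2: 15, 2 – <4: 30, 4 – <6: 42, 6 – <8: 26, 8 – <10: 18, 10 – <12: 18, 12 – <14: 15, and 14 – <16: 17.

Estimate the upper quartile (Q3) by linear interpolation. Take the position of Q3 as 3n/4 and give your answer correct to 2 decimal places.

10.53

Cumulative frequencies: 15, 45, 87, 113, 131, 149, 164, 181
n = 181; position = 3n/4 = 135.75.
This falls in the class 10 – <12: L = 10, F = 131, f = 18, h = 2.
Upper quartile ≈ 10 + ((135.75 − 131) / 18) × 2 = 10.5278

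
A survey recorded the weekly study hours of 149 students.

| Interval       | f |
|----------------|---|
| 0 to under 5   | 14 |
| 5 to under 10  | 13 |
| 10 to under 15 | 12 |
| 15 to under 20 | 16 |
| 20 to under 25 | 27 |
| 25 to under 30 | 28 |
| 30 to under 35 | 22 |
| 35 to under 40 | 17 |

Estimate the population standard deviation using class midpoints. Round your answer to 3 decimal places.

Midpoints: 2.5, 7.5, 12.5, 17.5, 22.5, 27.5, 32.5, 37.5
n = 149, Σfm = 3292.5, mean = 22.0973
Σfm² = 89581.25
Σf(m − x̄)² = Σfm² − (Σfm)²/n = 89581.25 − 3292.5²/149 = 16825.8389
Population variance = 16825.8389 / 149 = 112.9251
Standard deviation = √112.9251 = 10.6266

10.627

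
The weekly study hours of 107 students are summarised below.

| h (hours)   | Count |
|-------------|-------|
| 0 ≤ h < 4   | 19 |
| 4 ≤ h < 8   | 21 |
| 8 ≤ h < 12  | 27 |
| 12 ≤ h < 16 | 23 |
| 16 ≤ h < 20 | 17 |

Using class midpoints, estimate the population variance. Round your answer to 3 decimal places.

28.107

Midpoints: 2, 6, 10, 14, 18
n = 107, Σfm = 1062, mean = 9.9252
Σfm² = 13548
Σf(m − x̄)² = Σfm² − (Σfm)²/n = 13548 − 1062²/107 = 3007.4019
Population variance = 3007.4019 / 107 = 28.1066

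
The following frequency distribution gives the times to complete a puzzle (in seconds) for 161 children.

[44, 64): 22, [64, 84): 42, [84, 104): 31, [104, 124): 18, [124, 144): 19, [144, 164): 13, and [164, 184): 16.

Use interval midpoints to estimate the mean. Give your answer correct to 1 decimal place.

103.1

Midpoints: 54, 74, 94, 114, 134, 154, 174
Σfm = 22×54 + 42×74 + 31×94 + 18×114 + 19×134 + 13×154 + 16×174 = 16594
n = Σf = 161
Mean = 16594 / 161 = 103.0683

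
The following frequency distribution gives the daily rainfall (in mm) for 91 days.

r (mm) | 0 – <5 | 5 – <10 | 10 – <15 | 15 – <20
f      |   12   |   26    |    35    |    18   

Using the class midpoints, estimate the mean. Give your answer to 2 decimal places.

Midpoints: 2.5, 7.5, 12.5, 17.5
Σfm = 12×2.5 + 26×7.5 + 35×12.5 + 18×17.5 = 977.5
n = Σf = 91
Mean = 977.5 / 91 = 10.7418

10.74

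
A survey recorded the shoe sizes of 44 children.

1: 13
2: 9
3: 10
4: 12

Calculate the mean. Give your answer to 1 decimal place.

Values: 1, 2, 3, 4
Σfx = 13×1 + 9×2 + 10×3 + 12×4 = 109
n = Σf = 44
Mean = 109 / 44 = 2.4773

2.5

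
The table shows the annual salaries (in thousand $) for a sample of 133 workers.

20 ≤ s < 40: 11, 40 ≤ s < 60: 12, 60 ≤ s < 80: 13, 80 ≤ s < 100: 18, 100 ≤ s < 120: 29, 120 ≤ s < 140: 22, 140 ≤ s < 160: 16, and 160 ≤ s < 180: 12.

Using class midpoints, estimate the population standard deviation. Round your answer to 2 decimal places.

40.27

Midpoints: 30, 50, 70, 90, 110, 130, 150, 170
n = 133, Σfm = 13950, mean = 104.8872
Σfm² = 1678900
Σf(m − x̄)² = Σfm² − (Σfm)²/n = 1678900 − 13950²/133 = 215723.3083
Population variance = 215723.3083 / 133 = 1621.9798
Standard deviation = √1621.9798 = 40.2738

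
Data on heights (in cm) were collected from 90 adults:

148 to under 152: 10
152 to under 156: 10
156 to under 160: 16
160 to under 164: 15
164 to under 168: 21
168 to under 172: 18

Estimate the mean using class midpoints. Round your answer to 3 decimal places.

161.600

Midpoints: 150, 154, 158, 162, 166, 170
Σfm = 10×150 + 10×154 + 16×158 + 15×162 + 21×166 + 18×170 = 14544
n = Σf = 90
Mean = 14544 / 90 = 161.6000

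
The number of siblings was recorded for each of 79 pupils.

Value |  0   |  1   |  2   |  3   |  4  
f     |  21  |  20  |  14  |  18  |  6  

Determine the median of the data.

Cumulative frequencies: 21, 41, 55, 73, 79
n = 79, so the median is the value in position (n+1)/2 = 40.
Position 40 falls at value 1.

1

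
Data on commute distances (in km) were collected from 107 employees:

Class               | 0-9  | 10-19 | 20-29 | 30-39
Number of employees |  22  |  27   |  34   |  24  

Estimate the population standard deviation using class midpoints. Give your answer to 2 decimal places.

10.52

Midpoints: 4.5, 14.5, 24.5, 34.5
n = 107, Σfm = 2151.5, mean = 20.1075
Σfm² = 55096.75
Σf(m − x̄)² = Σfm² − (Σfm)²/n = 55096.75 − 2151.5²/107 = 11835.5140
Population variance = 11835.5140 / 107 = 110.6123
Standard deviation = √110.6123 = 10.5172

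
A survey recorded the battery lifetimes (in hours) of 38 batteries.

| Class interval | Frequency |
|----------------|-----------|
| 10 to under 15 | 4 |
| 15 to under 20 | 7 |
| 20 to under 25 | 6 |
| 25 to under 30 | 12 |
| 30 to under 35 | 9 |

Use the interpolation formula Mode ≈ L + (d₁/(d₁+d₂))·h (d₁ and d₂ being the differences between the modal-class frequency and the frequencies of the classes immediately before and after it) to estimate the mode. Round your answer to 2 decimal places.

Modal class: 25 to under 30 (highest frequency 12).
d₁ = 12 − 6 = 6, d₂ = 12 − 9 = 3
Mode ≈ 25 + (6/(6+3)) × 5 = 25 + 3.3333 = 28.3333

28.33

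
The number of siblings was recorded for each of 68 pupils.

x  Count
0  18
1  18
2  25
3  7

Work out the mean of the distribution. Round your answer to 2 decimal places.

1.31

Values: 0, 1, 2, 3
Σfx = 18×0 + 18×1 + 25×2 + 7×3 = 89
n = Σf = 68
Mean = 89 / 68 = 1.3088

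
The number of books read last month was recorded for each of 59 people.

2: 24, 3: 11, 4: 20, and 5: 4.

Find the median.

3

Cumulative frequencies: 24, 35, 55, 59
n = 59, so the median is the value in position (n+1)/2 = 30.
Position 30 falls at value 3.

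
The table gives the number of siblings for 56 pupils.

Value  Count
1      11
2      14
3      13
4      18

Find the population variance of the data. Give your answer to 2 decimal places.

Values: 1, 2, 3, 4
n = 56, Σfx = 150, mean = 2.6786
Σfx² = 472
Σf(x − x̄)² = Σfx² − (Σfx)²/n = 472 − 150²/56 = 70.2143
Population variance = 70.2143 / 56 = 1.2538

1.25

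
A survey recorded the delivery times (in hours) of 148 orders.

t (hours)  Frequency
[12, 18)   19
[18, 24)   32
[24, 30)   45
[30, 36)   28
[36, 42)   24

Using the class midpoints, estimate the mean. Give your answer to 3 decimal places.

Midpoints: 15, 21, 27, 33, 39
Σfm = 19×15 + 32×21 + 45×27 + 28×33 + 24×39 = 4032
n = Σf = 148
Mean = 4032 / 148 = 27.2432

27.243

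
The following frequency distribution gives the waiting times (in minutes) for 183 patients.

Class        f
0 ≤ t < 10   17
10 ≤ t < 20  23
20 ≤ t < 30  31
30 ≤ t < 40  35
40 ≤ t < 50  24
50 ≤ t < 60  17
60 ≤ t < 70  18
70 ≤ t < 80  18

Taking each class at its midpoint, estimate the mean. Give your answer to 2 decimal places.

Midpoints: 5, 15, 25, 35, 45, 55, 65, 75
Σfm = 17×5 + 23×15 + 31×25 + 35×35 + 24×45 + 17×55 + 18×65 + 18×75 = 6965
n = Σf = 183
Mean = 6965 / 183 = 38.0601

38.06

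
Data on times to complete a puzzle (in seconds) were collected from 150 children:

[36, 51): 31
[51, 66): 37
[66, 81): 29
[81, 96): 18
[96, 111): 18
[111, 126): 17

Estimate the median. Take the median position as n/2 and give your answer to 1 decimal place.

Cumulative frequencies: 31, 68, 97, 115, 133, 150
n = 150; position = n/2 = 75.
This falls in the class [66, 81): L = 66, F = 68, f = 29, h = 15.
Median ≈ 66 + ((75 − 68) / 29) × 15 = 69.6207

69.6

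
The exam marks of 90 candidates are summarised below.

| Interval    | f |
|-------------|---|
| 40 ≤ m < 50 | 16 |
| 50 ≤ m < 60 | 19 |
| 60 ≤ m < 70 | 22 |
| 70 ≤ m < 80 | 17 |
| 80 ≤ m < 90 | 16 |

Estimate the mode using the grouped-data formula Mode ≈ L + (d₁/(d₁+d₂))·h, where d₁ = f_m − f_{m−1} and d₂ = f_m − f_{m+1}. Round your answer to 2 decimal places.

63.75

Modal class: 60 ≤ m < 70 (highest frequency 22).
d₁ = 22 − 19 = 3, d₂ = 22 − 17 = 5
Mode ≈ 60 + (3/(3+5)) × 10 = 60 + 3.7500 = 63.7500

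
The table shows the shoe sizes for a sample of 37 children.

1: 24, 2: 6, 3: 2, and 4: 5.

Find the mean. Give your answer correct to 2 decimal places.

1.68

Values: 1, 2, 3, 4
Σfx = 24×1 + 6×2 + 2×3 + 5×4 = 62
n = Σf = 37
Mean = 62 / 37 = 1.6757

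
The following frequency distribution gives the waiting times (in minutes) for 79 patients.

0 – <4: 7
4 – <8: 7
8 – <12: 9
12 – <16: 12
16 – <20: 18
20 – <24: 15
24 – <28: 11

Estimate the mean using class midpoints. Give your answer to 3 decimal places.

15.873

Midpoints: 2, 6, 10, 14, 18, 22, 26
Σfm = 7×2 + 7×6 + 9×10 + 12×14 + 18×18 + 15×22 + 11×26 = 1254
n = Σf = 79
Mean = 1254 / 79 = 15.8734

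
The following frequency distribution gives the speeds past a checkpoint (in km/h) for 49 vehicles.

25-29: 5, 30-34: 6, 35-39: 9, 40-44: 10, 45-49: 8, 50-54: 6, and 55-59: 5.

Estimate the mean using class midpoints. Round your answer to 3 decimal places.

Midpoints: 27, 32, 37, 42, 47, 52, 57
Σfm = 5×27 + 6×32 + 9×37 + 10×42 + 8×47 + 6×52 + 5×57 = 2053
n = Σf = 49
Mean = 2053 / 49 = 41.8980

41.898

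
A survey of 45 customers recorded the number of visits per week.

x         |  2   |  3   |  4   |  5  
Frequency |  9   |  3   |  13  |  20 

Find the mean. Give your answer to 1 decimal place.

4.0

Values: 2, 3, 4, 5
Σfx = 9×2 + 3×3 + 13×4 + 20×5 = 179
n = Σf = 45
Mean = 179 / 45 = 3.9778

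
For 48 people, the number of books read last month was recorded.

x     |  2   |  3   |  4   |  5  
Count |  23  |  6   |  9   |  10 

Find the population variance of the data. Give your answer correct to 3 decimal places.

1.484

Values: 2, 3, 4, 5
n = 48, Σfx = 150, mean = 3.1250
Σfx² = 540
Σf(x − x̄)² = Σfx² − (Σfx)²/n = 540 − 150²/48 = 71.2500
Population variance = 71.2500 / 48 = 1.4844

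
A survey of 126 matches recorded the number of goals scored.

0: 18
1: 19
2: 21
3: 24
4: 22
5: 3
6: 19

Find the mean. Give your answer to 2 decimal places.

2.78

Values: 0, 1, 2, 3, 4, 5, 6
Σfx = 18×0 + 19×1 + 21×2 + 24×3 + 22×4 + 3×5 + 19×6 = 350
n = Σf = 126
Mean = 350 / 126 = 2.7778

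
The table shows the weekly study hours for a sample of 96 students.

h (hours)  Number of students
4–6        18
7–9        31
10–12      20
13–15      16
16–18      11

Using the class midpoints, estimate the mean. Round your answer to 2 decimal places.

Midpoints: 5, 8, 11, 14, 17
Σfm = 18×5 + 31×8 + 20×11 + 16×14 + 11×17 = 969
n = Σf = 96
Mean = 969 / 96 = 10.0938

10.09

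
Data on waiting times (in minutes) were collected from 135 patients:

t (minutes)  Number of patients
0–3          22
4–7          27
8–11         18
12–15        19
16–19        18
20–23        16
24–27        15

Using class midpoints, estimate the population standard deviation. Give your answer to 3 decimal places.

7.905

Midpoints: 1.5, 5.5, 9.5, 13.5, 17.5, 21.5, 25.5
n = 135, Σfm = 1650.5, mean = 12.2259
Σfm² = 28615.75
Σf(m − x̄)² = Σfm² − (Σfm)²/n = 28615.75 − 1650.5²/135 = 8436.8593
Population variance = 8436.8593 / 135 = 62.4953
Standard deviation = √62.4953 = 7.9054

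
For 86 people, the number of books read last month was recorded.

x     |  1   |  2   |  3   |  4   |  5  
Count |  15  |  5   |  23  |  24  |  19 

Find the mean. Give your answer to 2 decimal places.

Values: 1, 2, 3, 4, 5
Σfx = 15×1 + 5×2 + 23×3 + 24×4 + 19×5 = 285
n = Σf = 86
Mean = 285 / 86 = 3.3140

3.31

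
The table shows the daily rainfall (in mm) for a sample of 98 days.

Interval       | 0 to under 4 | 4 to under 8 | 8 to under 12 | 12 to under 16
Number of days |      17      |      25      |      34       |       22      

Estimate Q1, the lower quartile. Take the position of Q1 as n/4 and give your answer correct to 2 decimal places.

Cumulative frequencies: 17, 42, 76, 98
n = 98; position = n/4 = 24.5.
This falls in the class 4 to under 8: L = 4, F = 17, f = 25, h = 4.
Lower quartile ≈ 4 + ((24.5 − 17) / 25) × 4 = 5.2000

5.20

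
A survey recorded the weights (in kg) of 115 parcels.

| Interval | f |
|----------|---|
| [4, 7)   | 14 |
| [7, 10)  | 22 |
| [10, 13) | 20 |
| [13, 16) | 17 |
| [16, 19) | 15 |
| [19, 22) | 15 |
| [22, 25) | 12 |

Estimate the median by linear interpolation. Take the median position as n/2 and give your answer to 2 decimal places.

13.26

Cumulative frequencies: 14, 36, 56, 73, 88, 103, 115
n = 115; position = n/2 = 57.5.
This falls in the class [13, 16): L = 13, F = 56, f = 17, h = 3.
Median ≈ 13 + ((57.5 − 56) / 17) × 3 = 13.2647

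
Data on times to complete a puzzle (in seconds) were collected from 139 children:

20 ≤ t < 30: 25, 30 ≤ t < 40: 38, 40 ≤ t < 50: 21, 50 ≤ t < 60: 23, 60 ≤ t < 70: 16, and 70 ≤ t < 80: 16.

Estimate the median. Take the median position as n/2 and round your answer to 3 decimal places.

Cumulative frequencies: 25, 63, 84, 107, 123, 139
n = 139; position = n/2 = 69.5.
This falls in the class 40 ≤ t < 50: L = 40, F = 63, f = 21, h = 10.
Median ≈ 40 + ((69.5 − 63) / 21) × 10 = 43.0952

43.095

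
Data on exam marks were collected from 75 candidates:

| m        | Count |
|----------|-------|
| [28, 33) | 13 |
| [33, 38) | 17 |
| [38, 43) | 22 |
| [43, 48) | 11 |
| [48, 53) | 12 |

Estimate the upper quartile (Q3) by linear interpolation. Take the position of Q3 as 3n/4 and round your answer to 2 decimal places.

Cumulative frequencies: 13, 30, 52, 63, 75
n = 75; position = 3n/4 = 56.25.
This falls in the class [43, 48): L = 43, F = 52, f = 11, h = 5.
Upper quartile ≈ 43 + ((56.25 − 52) / 11) × 5 = 44.9318

44.93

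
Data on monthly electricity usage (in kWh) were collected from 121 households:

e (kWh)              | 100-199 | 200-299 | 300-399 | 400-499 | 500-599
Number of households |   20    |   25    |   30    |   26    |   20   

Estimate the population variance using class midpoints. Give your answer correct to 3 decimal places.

Midpoints: 149.5, 249.5, 349.5, 449.5, 549.5
n = 121, Σfm = 42389.5, mean = 350.3264
Σfm² = 16960080.25
Σf(m − x̄)² = Σfm² − (Σfm)²/n = 16960080.25 − 42389.5²/121 = 2109917.3554
Population variance = 2109917.3554 / 121 = 17437.3335

17437.334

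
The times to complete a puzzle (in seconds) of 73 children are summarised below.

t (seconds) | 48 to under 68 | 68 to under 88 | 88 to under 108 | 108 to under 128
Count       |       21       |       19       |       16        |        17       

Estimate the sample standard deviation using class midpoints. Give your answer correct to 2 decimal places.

Midpoints: 58, 78, 98, 118
n = 73, Σfm = 6274, mean = 85.9452
Σfm² = 576612
Σf(m − x̄)² = Σfm² − (Σfm)²/n = 576612 − 6274²/73 = 37391.7808
Sample variance = 37391.7808 / 72 = 519.3303
Standard deviation = √519.3303 = 22.7888

22.79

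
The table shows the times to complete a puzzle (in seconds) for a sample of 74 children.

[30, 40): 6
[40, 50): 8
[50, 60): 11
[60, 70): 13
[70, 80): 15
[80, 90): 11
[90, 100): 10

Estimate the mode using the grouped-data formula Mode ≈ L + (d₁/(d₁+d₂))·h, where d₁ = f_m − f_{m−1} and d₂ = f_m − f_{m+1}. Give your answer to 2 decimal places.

73.33

Modal class: [70, 80) (highest frequency 15).
d₁ = 15 − 13 = 2, d₂ = 15 − 11 = 4
Mode ≈ 70 + (2/(2+4)) × 10 = 70 + 3.3333 = 73.3333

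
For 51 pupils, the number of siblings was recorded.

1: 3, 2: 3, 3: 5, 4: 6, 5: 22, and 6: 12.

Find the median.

Cumulative frequencies: 3, 6, 11, 17, 39, 51
n = 51, so the median is the value in position (n+1)/2 = 26.
Position 26 falls at value 5.

5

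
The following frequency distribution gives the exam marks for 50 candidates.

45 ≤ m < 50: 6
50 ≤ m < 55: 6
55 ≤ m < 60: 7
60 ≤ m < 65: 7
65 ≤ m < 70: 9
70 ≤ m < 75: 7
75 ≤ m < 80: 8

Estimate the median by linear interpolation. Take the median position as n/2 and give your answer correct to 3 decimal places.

Cumulative frequencies: 6, 12, 19, 26, 35, 42, 50
n = 50; position = n/2 = 25.
This falls in the class 60 ≤ m < 65: L = 60, F = 19, f = 7, h = 5.
Median ≈ 60 + ((25 − 19) / 7) × 5 = 64.2857

64.286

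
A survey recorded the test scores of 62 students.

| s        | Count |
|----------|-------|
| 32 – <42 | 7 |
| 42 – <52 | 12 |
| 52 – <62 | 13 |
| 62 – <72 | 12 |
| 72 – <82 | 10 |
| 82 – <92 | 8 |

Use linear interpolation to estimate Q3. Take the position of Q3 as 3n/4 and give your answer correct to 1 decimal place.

74.5

Cumulative frequencies: 7, 19, 32, 44, 54, 62
n = 62; position = 3n/4 = 46.5.
This falls in the class 72 – <82: L = 72, F = 44, f = 10, h = 10.
Upper quartile ≈ 72 + ((46.5 − 44) / 10) × 10 = 74.5000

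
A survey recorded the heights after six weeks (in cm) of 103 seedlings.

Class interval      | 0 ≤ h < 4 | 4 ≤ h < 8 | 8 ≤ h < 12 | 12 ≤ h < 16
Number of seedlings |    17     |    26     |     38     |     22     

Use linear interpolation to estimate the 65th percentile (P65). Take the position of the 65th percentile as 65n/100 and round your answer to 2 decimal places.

Cumulative frequencies: 17, 43, 81, 103
n = 103; position = 65n/100 = 66.95.
This falls in the class 8 ≤ h < 12: L = 8, F = 43, f = 38, h = 4.
65th percentile ≈ 8 + ((66.95 − 43) / 38) × 4 = 10.5211

10.52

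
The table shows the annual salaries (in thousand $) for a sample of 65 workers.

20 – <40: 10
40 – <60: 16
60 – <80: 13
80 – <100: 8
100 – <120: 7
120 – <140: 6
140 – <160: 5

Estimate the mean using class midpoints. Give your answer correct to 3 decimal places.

Midpoints: 30, 50, 70, 90, 110, 130, 150
Σfm = 10×30 + 16×50 + 13×70 + 8×90 + 7×110 + 6×130 + 5×150 = 5030
n = Σf = 65
Mean = 5030 / 65 = 77.3846

77.385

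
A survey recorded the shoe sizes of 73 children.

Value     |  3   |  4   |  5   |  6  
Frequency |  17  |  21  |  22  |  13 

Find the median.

Cumulative frequencies: 17, 38, 60, 73
n = 73, so the median is the value in position (n+1)/2 = 37.
Position 37 falls at value 4.

4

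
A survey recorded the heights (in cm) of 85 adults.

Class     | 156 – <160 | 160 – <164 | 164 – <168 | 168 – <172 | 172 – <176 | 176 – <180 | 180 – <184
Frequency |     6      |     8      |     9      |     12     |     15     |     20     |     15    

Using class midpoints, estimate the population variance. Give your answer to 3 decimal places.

Midpoints: 158, 162, 166, 170, 174, 178, 182
n = 85, Σfm = 14678, mean = 172.6824
Σfm² = 2539220
Σf(m − x̄)² = Σfm² − (Σfm)²/n = 2539220 − 14678²/85 = 4588.4235
Population variance = 4588.4235 / 85 = 53.9815

53.981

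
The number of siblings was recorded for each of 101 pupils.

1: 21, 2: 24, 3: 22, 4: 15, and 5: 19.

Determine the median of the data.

3

Cumulative frequencies: 21, 45, 67, 82, 101
n = 101, so the median is the value in position (n+1)/2 = 51.
Position 51 falls at value 3.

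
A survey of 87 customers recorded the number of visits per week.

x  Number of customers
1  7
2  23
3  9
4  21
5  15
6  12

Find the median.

Cumulative frequencies: 7, 30, 39, 60, 75, 87
n = 87, so the median is the value in position (n+1)/2 = 44.
Position 44 falls at value 4.

4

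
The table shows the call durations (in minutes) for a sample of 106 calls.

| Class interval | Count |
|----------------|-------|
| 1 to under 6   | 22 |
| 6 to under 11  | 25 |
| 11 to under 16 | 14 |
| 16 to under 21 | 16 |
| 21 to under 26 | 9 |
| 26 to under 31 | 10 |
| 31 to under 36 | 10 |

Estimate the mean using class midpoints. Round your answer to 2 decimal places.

Midpoints: 3.5, 8.5, 13.5, 18.5, 23.5, 28.5, 33.5
Σfm = 22×3.5 + 25×8.5 + 14×13.5 + 16×18.5 + 9×23.5 + 10×28.5 + 10×33.5 = 1606
n = Σf = 106
Mean = 1606 / 106 = 15.1509

15.15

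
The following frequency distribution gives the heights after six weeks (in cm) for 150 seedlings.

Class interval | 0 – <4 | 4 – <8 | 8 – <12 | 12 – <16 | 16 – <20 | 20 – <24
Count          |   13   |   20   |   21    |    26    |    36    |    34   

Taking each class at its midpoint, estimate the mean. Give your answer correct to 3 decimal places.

14.107

Midpoints: 2, 6, 10, 14, 18, 22
Σfm = 13×2 + 20×6 + 21×10 + 26×14 + 36×18 + 34×22 = 2116
n = Σf = 150
Mean = 2116 / 150 = 14.1067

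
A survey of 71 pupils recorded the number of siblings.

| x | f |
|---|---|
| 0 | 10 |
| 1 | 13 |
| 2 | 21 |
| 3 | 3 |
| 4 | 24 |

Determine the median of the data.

Cumulative frequencies: 10, 23, 44, 47, 71
n = 71, so the median is the value in position (n+1)/2 = 36.
Position 36 falls at value 2.

2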